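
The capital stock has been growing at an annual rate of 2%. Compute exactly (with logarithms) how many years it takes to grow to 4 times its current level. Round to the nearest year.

70 years

t = ln(4) / ln(1 + 0.02) = 1.3863 / 0.019803 ≈ 70.00.
≈ 70 years.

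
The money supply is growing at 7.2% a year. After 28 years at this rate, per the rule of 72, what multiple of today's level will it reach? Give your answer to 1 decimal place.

about 7.0 times

Doubles every ≈ 10.00 years (72/7.2).
28 years is 2.80 doublings; 2^2.80 ≈ 7.0×.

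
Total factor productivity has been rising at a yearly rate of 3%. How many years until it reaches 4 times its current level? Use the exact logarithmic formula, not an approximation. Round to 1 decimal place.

t = ln(4) / ln(1 + 0.03) = 1.3863 / 0.029559 ≈ 46.90.

46.9 years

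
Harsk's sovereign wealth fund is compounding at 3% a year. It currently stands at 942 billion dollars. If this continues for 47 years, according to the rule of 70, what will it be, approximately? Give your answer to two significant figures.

3800 billion dollars

It doubles every 70/3 ≈ 23.33 years, so 47 years is 2.01 doublings.
2^2.01 ≈ 4.03; 942 × 4.03 ≈ 3800 billion dollars.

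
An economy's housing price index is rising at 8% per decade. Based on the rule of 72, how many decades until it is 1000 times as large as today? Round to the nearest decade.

approximately 90 decades

Doubling time ≈ 72/8 = 9.00 decades.
1000× is log₂ 1000 ≈ 9.97 doublings, so ≈ 9.97 × 9.00 = 90 decades.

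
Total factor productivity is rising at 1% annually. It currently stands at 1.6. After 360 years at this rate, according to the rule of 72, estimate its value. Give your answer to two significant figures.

approximately 51

It doubles every 72/1 ≈ 72.00 years, so 360 years is 5.00 doublings.
2^5.00 ≈ 32.00; 1.6 × 32.00 ≈ 51.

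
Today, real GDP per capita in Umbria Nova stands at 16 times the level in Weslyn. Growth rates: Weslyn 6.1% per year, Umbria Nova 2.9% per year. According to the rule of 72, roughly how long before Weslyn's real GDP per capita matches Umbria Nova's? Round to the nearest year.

approximately 90 years

The growth-rate gap is 6.1% − 2.9% = 3.2 percentage points.
So the ratio between them halves every 72/3.2 ≈ 22.50 years.
A 16 times gap closes after 4 halvings: 4 × 22.50 ≈ 90 years.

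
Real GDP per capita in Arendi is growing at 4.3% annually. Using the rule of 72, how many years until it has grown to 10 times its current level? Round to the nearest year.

At 4.3% it doubles every 72/4.3 ≈ 16.74 years.
Reaching 10× takes log₂(10) ≈ 3.32 doublings.
3.32 × 16.74 ≈ 56 years.

56 years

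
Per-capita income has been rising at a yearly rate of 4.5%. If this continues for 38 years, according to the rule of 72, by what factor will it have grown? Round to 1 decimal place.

about 5.2 times

Doubles every ≈ 16.00 years (72/4.5).
38 years is 2.38 doublings; 2^2.38 ≈ 5.2×.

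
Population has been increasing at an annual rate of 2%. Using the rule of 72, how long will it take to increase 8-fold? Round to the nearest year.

about 108 years

At 2% it doubles every 72/2 ≈ 36.00 years.
8 = 2^3, so 3 doublings → 108 years.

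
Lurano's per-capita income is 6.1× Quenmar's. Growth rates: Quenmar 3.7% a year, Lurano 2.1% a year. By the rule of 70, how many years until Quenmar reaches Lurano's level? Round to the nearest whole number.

about 114 years

Quenmar gains on Lurano at 3.7% − 2.1% = 1.6 points a year.
At that relative rate the gap halves every 70/1.6 ≈ 43.75 years.
A 6.1× gap takes log₂(6.1) ≈ 2.61 halvings to close: 2.61 × 43.75 ≈ 114 years.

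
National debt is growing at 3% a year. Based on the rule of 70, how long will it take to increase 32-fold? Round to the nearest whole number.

One doubling takes 70/3 = 23.33 years.
32 = 2^5, so 5 doublings → 117 years.

roughly 117 years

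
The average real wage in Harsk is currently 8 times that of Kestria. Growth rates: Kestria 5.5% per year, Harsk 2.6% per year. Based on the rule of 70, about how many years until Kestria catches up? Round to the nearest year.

Kestria gains on Harsk at 5.5% − 2.6% = 2.9 points a year.
At that relative rate the gap halves every 70/2.9 ≈ 24.14 years.
An 8 times gap closes after 3 halvings: 3 × 24.14 ≈ 72 years.

around 72 years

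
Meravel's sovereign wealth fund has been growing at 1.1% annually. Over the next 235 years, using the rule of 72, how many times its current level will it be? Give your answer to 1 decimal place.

≈ 12.0 times

Doubling time ≈ 72/1.1 = 65.45 years.
235 years / 65.45 ≈ 3.59 doublings → factor 2^3.59 ≈ 12.0.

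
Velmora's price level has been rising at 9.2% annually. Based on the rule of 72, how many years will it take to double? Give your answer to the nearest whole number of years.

around 8 years

72/9.2 ≈ 7.83, so it doubles roughly every 8 years.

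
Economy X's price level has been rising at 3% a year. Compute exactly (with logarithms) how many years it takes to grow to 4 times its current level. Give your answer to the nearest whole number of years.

47 years

t = ln(4) / ln(1 + 0.03) = 1.3863 / 0.029559 ≈ 46.90.
≈ 47 years.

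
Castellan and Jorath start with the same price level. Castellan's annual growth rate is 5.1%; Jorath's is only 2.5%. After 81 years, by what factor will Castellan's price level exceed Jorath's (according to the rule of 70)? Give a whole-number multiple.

roughly 8 times

Only the 2.6-point difference matters.
70/2.6 ≈ 26.92 years per doubling of the ratio; 81 years gives 3.01 doublings, so ≈ 8×.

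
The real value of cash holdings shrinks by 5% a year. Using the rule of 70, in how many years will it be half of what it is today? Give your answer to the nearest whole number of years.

14 years

Falling at 5%, it halves about every 70/5 = 14.00 years.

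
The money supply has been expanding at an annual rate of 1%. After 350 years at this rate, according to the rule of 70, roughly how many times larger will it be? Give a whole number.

At 1% one doubling takes ≈ 70.00 years; 350 years is 5 of them, so ×32.

about 32 times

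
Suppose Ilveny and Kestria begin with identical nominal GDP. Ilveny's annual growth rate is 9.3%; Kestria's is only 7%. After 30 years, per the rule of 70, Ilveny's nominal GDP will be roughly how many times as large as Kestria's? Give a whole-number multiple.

Ilveny pulls ahead at 2.3 pp per year, so the ratio doubles every 70/2.3 ≈ 30.43 years.
In 30 years that's 0.99 doublings: 2^0.99 ≈ 2.

≈ 2 times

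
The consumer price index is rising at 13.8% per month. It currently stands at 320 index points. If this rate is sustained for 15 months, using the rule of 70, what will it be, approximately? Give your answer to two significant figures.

It doubles every 70/13.8 ≈ 5.07 months, so 15 months is 2.96 doublings.
2^2.96 ≈ 7.78; 320 × 7.78 ≈ 2500 index points.

about 2500 index points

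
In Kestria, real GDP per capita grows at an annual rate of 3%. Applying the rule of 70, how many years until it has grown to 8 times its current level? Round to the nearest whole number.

approximately 70 years

At 3% it doubles every 70/3 ≈ 23.33 years.
8× is 3 doublings, so 3 × 23.33 ≈ 70 years.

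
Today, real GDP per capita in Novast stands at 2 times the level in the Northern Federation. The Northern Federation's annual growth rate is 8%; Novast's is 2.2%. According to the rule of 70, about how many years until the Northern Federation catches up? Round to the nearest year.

12 years

The growth-rate gap is 8% − 2.2% = 5.8 percentage points.
So the ratio between them halves every 70/5.8 ≈ 12.07 years.
A 2 times gap closes after 1 halving: 1 × 12.07 ≈ 12 years.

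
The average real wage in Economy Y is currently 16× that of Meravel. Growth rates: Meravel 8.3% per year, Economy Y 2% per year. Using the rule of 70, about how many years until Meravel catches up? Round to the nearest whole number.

around 44 years

What matters is the difference: 6.3 pp.
Rule of 70 on the gap: the ratio halves every 70/6.3 ≈ 11.11 years.
A 16× gap closes after 4 halvings: 4 × 11.11 ≈ 44 years.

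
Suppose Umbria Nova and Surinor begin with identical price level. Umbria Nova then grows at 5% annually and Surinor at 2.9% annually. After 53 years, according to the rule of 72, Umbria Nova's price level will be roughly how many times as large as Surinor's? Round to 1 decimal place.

2.9 times

Only the 2.1-point difference matters.
72/2.1 ≈ 34.29 years per doubling of the ratio; 53 years gives 1.55 doublings, so ≈ 2.9×.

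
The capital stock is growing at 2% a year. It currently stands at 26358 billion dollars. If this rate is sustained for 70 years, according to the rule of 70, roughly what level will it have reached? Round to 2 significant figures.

It doubles every 70/2 ≈ 35.00 years, so 70 years is 2.00 doublings.
2^2.00 ≈ 4.00; 26358 × 4.00 ≈ 110000 billion dollars.

110000 billion dollars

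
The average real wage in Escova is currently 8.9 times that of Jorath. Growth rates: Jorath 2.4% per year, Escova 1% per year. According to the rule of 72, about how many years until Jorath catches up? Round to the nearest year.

What matters is the difference: 1.4 pp.
Rule of 72 on the gap: the ratio halves every 72/1.4 ≈ 51.43 years.
An 8.9 times gap takes log₂(8.9) ≈ 3.15 halvings to close: 3.15 × 51.43 ≈ 162 years.

roughly 162 years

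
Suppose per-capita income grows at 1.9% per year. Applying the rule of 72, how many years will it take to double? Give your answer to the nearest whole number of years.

Doubling time ≈ 72 / 1.9 = 37.89 years.

about 38 years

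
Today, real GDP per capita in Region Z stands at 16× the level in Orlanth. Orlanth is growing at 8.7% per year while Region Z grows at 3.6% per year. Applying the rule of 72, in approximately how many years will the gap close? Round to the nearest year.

Orlanth gains on Region Z at 8.7% − 3.6% = 5.1 points a year.
At that relative rate the gap halves every 72/5.1 ≈ 14.12 years.
A 16× gap closes after 4 halvings: 4 × 14.12 ≈ 56 years.

approximately 56 years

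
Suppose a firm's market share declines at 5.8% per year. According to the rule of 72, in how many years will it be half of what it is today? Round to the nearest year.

Halving time ≈ 72 / 5.8 = 12.41 → 12 years.

around 12 years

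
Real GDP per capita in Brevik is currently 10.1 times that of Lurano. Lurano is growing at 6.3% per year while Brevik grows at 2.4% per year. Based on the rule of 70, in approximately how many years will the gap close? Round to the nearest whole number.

What matters is the difference: 3.9 pp.
Rule of 70 on the gap: the ratio halves every 70/3.9 ≈ 17.95 years.
A 10.1 times gap takes log₂(10.1) ≈ 3.34 halvings to close: 3.34 × 17.95 ≈ 60 years.

60 years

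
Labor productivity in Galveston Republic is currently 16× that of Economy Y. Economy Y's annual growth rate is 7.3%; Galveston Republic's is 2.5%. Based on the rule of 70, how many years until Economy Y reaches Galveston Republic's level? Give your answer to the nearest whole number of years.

about 58 years

Economy Y gains on Galveston Republic at 7.3% − 2.5% = 4.8 points a year.
At that relative rate the gap halves every 70/4.8 ≈ 14.58 years.
A 16× gap closes after 4 halvings: 4 × 14.58 ≈ 58 years.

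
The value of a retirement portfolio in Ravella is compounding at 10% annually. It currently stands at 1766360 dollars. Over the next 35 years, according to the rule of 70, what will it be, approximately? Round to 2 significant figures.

Doubling time ≈ 70/10 = 7.00 years.
35 years is 35/7.00 ≈ 5.00 doublings, a factor of 2^5.00 ≈ 32.00.
1766360 × 32.00 ≈ 57000000 dollars.

≈ 57000000 dollars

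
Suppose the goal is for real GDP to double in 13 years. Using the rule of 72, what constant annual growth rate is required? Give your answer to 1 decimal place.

approximately 5.5% a year

72 / 13 ≈ 5.54, so about 5.5% a year.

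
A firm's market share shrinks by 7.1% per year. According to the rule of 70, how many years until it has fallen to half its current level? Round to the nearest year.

about 10 years

Halving time ≈ 70 / 7.1 = 9.86 → 10 years.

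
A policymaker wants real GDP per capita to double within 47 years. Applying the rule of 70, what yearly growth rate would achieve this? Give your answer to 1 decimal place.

roughly 1.5% per year

70 / 47 ≈ 1.49, so about 1.5% per year.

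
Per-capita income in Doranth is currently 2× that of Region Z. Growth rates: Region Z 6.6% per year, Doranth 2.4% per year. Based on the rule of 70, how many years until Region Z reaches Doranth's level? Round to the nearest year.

roughly 17 years

The growth-rate gap is 6.6% − 2.4% = 4.2 percentage points.
So the ratio between them halves every 70/4.2 ≈ 16.67 years.
A 2× gap closes after 1 halving: 1 × 16.67 ≈ 17 years.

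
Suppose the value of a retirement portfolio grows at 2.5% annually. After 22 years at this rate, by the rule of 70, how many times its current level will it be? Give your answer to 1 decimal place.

Doubling time ≈ 70/2.5 = 28.00 years.
22 years / 28.00 ≈ 0.79 doublings → factor 2^0.79 ≈ 1.7.

approximately 1.7 times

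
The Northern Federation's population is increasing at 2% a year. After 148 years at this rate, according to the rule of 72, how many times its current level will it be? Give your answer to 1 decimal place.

17.3 times

Doubling time ≈ 72/2 = 36.00 years.
148 years / 36.00 ≈ 4.11 doublings → factor 2^4.11 ≈ 17.3.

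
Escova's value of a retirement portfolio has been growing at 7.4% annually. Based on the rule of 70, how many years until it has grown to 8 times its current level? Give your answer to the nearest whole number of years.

about 28 years

At 7.4% it doubles every 70/7.4 ≈ 9.46 years.
8× is 3 doublings, so 3 × 9.46 ≈ 28 years.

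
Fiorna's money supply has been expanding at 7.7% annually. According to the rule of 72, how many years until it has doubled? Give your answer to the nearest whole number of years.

At 7.7%, doubling takes about 72/7.7 = 9.35 years.

around 9 years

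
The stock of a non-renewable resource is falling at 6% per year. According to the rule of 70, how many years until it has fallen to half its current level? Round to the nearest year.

Falling at 6%, it halves about every 70/6 = 11.67 years.

roughly 12 years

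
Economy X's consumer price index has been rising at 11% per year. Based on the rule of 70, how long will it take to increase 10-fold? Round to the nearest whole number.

21 years

At 11% it doubles every 70/11 ≈ 6.36 years.
10× is log₂ 10 ≈ 3.32 doublings, so ≈ 3.32 × 6.36 = 21 years.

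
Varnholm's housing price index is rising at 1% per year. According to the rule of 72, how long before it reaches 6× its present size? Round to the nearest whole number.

Doubling time ≈ 72/1 = 72.00 years.
Reaching 6× takes log₂(6) ≈ 2.58 doublings.
2.58 × 72.00 ≈ 186 years.

186 years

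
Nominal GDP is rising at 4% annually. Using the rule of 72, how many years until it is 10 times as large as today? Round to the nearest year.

At 4% it doubles every 72/4 ≈ 18.00 years.
10× is log₂ 10 ≈ 3.32 doublings, so ≈ 3.32 × 18.00 = 60 years.

≈ 60 years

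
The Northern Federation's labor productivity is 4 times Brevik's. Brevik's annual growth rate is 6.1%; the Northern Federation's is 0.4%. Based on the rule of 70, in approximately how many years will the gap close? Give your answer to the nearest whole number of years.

25 years

What matters is the difference: 5.7 pp.
Rule of 70 on the gap: the ratio halves every 70/5.7 ≈ 12.28 years.
A 4 times gap closes after 2 halvings: 2 × 12.28 ≈ 25 years.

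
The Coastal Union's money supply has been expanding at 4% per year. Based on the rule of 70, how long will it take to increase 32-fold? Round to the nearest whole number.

about 88 years

One doubling takes 70/4 = 17.50 years.
32× is 5 doublings, so 5 × 17.50 ≈ 88 years.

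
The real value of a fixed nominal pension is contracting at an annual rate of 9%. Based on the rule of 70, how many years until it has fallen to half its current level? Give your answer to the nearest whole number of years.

roughly 8 years

The rule works in reverse for decay: 70/9 ≈ 7.78 years to halve.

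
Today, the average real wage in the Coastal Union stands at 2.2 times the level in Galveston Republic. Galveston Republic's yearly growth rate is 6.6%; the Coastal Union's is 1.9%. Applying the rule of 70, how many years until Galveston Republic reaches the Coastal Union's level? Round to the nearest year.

around 17 years

Galveston Republic gains on the Coastal Union at 6.6% − 1.9% = 4.7 points a year.
At that relative rate the gap halves every 70/4.7 ≈ 14.89 years.
A 2.2 times gap takes log₂(2.2) ≈ 1.14 halvings to close: 1.14 × 14.89 ≈ 17 years.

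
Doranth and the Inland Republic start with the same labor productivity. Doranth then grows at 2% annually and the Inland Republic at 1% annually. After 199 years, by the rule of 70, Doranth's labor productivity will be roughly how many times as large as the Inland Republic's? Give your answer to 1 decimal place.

Only the 1-point difference matters.
70/1 ≈ 70.00 years per doubling of the ratio; 199 years gives 2.84 doublings, so ≈ 7.2×.

around 7.2 times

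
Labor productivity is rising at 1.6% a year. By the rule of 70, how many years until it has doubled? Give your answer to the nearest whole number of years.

Doubling time ≈ 70 / 1.6 = 43.75 years.

around 44 years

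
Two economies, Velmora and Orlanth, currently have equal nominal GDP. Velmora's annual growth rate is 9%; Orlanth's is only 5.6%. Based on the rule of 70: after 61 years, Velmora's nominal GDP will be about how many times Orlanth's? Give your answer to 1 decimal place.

Velmora pulls ahead at 3.4 pp per year, so the ratio doubles every 70/3.4 ≈ 20.59 years.
In 61 years that's 2.96 doublings: 2^2.96 ≈ 7.8.

7.8 times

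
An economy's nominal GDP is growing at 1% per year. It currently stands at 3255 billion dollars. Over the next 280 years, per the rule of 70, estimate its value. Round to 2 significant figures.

roughly 52000 billion dollars

Doubling time ≈ 70/1 = 70.00 years.
280 years is 280/70.00 ≈ 4.00 doublings, a factor of 2^4.00 ≈ 16.00.
3255 × 16.00 ≈ 52000 billion dollars.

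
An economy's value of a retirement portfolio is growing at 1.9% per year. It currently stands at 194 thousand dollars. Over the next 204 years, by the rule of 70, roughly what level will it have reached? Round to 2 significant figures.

It doubles every 70/1.9 ≈ 36.84 years, so 204 years is 5.54 doublings.
2^5.54 ≈ 46.53; 194 × 46.53 ≈ 9000 thousand dollars.

roughly 9000 thousand dollars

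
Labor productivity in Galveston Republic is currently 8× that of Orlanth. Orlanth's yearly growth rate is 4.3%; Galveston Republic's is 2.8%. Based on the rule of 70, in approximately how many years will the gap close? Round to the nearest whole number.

What matters is the difference: 1.5 pp.
Rule of 70 on the gap: the ratio halves every 70/1.5 ≈ 46.67 years.
An 8× gap closes after 3 halvings: 3 × 46.67 ≈ 140 years.

approximately 140 years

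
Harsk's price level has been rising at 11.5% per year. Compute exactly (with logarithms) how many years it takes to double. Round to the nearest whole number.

6 years

t = ln(2) / ln(1 + 0.115) = 0.6931 / 0.108854 ≈ 6.37.
≈ 6 years.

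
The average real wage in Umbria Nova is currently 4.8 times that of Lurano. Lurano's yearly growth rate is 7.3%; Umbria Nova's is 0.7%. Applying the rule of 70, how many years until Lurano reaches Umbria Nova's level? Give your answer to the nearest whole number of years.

The growth-rate gap is 7.3% − 0.7% = 6.6 percentage points.
So the ratio between them halves every 70/6.6 ≈ 10.61 years.
A 4.8 times gap takes log₂(4.8) ≈ 2.26 halvings to close: 2.26 × 10.61 ≈ 24 years.

roughly 24 years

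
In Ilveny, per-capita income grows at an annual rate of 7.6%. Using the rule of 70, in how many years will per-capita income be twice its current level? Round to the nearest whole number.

Doubling time ≈ 70 / 7.6 = 9.21 years.

about 9 years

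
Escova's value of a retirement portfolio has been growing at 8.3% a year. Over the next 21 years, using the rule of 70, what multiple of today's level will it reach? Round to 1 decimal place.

about 5.6 times

Doubling time ≈ 70/8.3 = 8.43 years.
21 years / 8.43 ≈ 2.49 doublings → factor 2^2.49 ≈ 5.6.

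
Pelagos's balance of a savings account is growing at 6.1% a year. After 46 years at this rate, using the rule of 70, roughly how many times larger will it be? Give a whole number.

Doubling time ≈ 70/6.1 = 11.48 years.
46/11.48 ≈ 4 doublings, so about 2^4 = 16×.

≈ 16 times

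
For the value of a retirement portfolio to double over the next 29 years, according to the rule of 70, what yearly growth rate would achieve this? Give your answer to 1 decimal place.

70 / 29 ≈ 2.41, so about 2.4% per year.

approximately 2.4%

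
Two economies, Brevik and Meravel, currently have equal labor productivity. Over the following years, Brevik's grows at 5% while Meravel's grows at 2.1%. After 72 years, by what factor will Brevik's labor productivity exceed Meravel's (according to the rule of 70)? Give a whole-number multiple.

Rate gap = 5% − 2.1% = 2.9 points.
The ratio doubles every 70/2.9 ≈ 24.14 years.
72/24.14 ≈ 2.98 doublings → ratio ≈ 2^2.98 ≈ 8.

≈ 8 times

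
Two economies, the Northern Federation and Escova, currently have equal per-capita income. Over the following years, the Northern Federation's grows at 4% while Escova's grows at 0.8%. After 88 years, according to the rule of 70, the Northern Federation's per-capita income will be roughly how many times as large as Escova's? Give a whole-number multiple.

roughly 16 times

the Northern Federation pulls ahead at 3.2 pp per year, so the ratio doubles every 70/3.2 ≈ 21.88 years.
In 88 years that's 4.02 doublings: 2^4.02 ≈ 16.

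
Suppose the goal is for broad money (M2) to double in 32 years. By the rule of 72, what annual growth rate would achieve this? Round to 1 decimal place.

≈ 2.3%

72 / 32 ≈ 2.25, so about 2.3% a year.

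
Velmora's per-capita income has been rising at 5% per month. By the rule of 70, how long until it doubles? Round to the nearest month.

Doubling time ≈ 70 / 5 = 14.00 months.

≈ 14 months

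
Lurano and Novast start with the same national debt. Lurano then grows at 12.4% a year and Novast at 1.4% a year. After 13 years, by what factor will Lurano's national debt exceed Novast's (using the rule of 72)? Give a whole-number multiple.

about 4 times

Only the 11-point difference matters.
72/11 ≈ 6.55 years per doubling of the ratio; 13 years gives 1.98 doublings, so ≈ 4×.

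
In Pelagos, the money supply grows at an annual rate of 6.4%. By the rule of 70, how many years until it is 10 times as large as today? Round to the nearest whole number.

≈ 36 years

One doubling takes 70/6.4 = 10.94 years.
Reaching 10× takes log₂(10) ≈ 3.32 doublings.
3.32 × 10.94 ≈ 36 years.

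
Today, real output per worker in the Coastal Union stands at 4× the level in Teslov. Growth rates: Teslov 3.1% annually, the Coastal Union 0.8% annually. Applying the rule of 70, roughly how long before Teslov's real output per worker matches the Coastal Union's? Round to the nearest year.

The growth-rate gap is 3.1% − 0.8% = 2.3 percentage points.
So the ratio between them halves every 70/2.3 ≈ 30.43 years.
A 4× gap closes after 2 halvings: 2 × 30.43 ≈ 61 years.

61 years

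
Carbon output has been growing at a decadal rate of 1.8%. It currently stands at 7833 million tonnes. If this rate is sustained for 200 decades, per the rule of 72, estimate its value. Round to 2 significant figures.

It doubles every 72/1.8 ≈ 40.00 decades, so 200 decades is 5.00 doublings.
2^5.00 ≈ 32.00; 7833 × 32.00 ≈ 250000 million tonnes.

≈ 250000 million tonnes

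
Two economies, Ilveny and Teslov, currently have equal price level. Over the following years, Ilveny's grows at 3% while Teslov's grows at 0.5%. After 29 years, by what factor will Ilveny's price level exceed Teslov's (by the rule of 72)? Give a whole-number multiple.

≈ 2 times

Ilveny pulls ahead at 2.5 pp per year, so the ratio doubles every 72/2.5 ≈ 28.80 years.
In 29 years that's 1.01 doublings: 2^1.01 ≈ 2.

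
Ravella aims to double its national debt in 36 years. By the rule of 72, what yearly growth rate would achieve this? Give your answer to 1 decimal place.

around 2.0%

72 / 36 ≈ 2.00, so about 2.0% per year.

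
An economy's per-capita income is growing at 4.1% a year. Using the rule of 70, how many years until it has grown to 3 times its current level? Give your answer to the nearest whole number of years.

roughly 27 years

Doubling time ≈ 70/4.1 = 17.07 years.
3× is log₂ 3 ≈ 1.58 doublings, so ≈ 1.58 × 17.07 = 27 years.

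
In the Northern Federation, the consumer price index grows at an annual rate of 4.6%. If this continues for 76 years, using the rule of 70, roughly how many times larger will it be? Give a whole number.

70/4.6 ≈ 15.22 years per doubling.
76 years fits 5 doublings: 2^5 = 32.

≈ 32 times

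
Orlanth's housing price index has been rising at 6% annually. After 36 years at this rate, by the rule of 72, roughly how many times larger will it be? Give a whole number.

At 6% one doubling takes ≈ 12.00 years; 36 years is 3 of them, so ×8.

approximately 8 times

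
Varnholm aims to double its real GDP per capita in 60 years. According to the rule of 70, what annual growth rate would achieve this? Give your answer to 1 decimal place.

1.2% annually

70 / 60 ≈ 1.17, so about 1.2% annually.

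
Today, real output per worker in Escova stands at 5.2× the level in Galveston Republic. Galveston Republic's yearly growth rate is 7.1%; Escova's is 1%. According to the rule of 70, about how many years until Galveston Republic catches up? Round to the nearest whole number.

Galveston Republic gains on Escova at 7.1% − 1% = 6.1 points a year.
At that relative rate the gap halves every 70/6.1 ≈ 11.48 years.
A 5.2× gap takes log₂(5.2) ≈ 2.38 halvings to close: 2.38 × 11.48 ≈ 27 years.

27 years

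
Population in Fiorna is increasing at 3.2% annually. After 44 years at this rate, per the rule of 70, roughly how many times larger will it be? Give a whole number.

4 times

70/3.2 ≈ 21.88 years per doubling.
44 years fits 2 doublings: 2^2 = 4.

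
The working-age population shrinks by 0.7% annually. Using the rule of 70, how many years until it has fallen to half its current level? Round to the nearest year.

≈ 100 years

Halving time ≈ 70 / 0.7 = 100.00 → 100 years.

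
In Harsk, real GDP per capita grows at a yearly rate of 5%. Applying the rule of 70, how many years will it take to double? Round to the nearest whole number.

70/5 ≈ 14.00, so it doubles roughly every 14 years.

about 14 years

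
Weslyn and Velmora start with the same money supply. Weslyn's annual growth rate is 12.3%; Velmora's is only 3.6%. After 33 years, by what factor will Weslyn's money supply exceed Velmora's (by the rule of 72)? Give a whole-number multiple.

Only the 8.7-point difference matters.
72/8.7 ≈ 8.28 years per doubling of the ratio; 33 years gives 3.99 doublings, so ≈ 16×.

approximately 16 times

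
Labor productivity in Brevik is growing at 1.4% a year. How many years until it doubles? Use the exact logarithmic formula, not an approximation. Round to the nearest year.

t = ln(2) / ln(1 + 0.014) = 0.6931 / 0.013903 ≈ 49.85.
≈ 50 years.

50 years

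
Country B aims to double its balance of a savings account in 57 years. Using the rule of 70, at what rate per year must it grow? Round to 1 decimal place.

70 / 57 ≈ 1.23, so about 1.2% per year.

1.2% per year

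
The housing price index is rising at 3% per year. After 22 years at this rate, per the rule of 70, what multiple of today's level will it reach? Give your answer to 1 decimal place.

approximately 1.9 times

Doubling time ≈ 70/3 = 23.33 years.
22 years / 23.33 ≈ 0.94 doublings → factor 2^0.94 ≈ 1.9.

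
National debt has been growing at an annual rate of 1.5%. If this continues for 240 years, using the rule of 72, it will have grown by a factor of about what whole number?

approximately 32 times

At 1.5% one doubling takes ≈ 48.00 years; 240 years is 5 of them, so ×32.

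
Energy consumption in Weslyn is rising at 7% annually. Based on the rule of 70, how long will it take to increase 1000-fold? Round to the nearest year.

One doubling takes 70/7 = 10.00 years.
Reaching 1000× takes log₂(1000) ≈ 9.97 doublings.
9.97 × 10.00 ≈ 100 years.

100 years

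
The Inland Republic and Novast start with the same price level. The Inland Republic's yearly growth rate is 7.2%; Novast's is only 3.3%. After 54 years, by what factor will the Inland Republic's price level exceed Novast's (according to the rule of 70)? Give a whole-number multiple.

the Inland Republic pulls ahead at 3.9 pp per year, so the ratio doubles every 70/3.9 ≈ 17.95 years.
In 54 years that's 3.01 doublings: 2^3.01 ≈ 8.

around 8 times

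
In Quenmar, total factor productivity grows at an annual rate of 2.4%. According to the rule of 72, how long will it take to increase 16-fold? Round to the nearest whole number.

At 2.4% it doubles every 72/2.4 ≈ 30.00 years.
16 = 2^4, so 4 doublings → 120 years.

roughly 120 years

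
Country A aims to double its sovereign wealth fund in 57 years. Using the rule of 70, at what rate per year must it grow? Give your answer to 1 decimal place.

70 / 57 ≈ 1.23, so about 1.2% per year.

about 1.2%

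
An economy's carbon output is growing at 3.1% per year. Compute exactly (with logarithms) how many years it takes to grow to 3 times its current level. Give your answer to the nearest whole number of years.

t = ln(3) / ln(1 + 0.031) = 1.0986 / 0.030529 ≈ 35.99.
≈ 36 years.

36 years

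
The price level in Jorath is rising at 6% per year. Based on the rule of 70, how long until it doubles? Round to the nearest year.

70/6 ≈ 11.67, so it doubles roughly every 12 years.

about 12 years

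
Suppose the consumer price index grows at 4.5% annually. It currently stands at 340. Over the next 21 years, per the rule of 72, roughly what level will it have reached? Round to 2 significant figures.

Doubling time ≈ 72/4.5 = 16.00 years.
21 years is 21/16.00 ≈ 1.31 doublings, a factor of 2^1.31 ≈ 2.48.
340 × 2.48 ≈ 840.

approximately 840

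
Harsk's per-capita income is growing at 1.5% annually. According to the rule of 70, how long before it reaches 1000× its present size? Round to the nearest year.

≈ 465 years

Doubling time ≈ 70/1.5 = 46.67 years.
1000× is log₂ 1000 ≈ 9.97 doublings, so ≈ 9.97 × 46.67 = 465 years.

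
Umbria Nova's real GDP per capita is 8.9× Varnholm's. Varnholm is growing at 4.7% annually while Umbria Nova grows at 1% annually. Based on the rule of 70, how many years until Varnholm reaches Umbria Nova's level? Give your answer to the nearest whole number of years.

60 years

What matters is the difference: 3.7 pp.
Rule of 70 on the gap: the ratio halves every 70/3.7 ≈ 18.92 years.
An 8.9× gap takes log₂(8.9) ≈ 3.15 halvings to close: 3.15 × 18.92 ≈ 60 years.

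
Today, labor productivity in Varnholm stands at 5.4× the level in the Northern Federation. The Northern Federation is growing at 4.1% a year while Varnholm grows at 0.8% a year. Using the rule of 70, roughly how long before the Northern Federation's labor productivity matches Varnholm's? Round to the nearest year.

≈ 52 years

What matters is the difference: 3.3 pp.
Rule of 70 on the gap: the ratio halves every 70/3.3 ≈ 21.21 years.
A 5.4× gap takes log₂(5.4) ≈ 2.43 halvings to close: 2.43 × 21.21 ≈ 52 years.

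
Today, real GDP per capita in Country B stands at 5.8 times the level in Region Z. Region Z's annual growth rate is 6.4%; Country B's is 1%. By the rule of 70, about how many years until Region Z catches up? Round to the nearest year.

Region Z gains on Country B at 6.4% − 1% = 5.4 points a year.
At that relative rate the gap halves every 70/5.4 ≈ 12.96 years.
A 5.8 times gap takes log₂(5.8) ≈ 2.54 halvings to close: 2.54 × 12.96 ≈ 33 years.

roughly 33 years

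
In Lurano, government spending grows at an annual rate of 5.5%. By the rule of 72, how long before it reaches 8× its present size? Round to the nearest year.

approximately 39 years

At 5.5% it doubles every 72/5.5 ≈ 13.09 years.
Getting to 8× needs 3 doublings: 3 × 13.09 ≈ 39 years.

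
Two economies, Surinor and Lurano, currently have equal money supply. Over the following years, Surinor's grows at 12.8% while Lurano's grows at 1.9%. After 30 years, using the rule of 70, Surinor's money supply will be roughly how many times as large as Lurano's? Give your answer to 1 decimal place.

Surinor pulls ahead at 10.9 pp per year, so the ratio doubles every 70/10.9 ≈ 6.42 years.
In 30 years that's 4.67 doublings: 2^4.67 ≈ 25.5.

approximately 25.5 times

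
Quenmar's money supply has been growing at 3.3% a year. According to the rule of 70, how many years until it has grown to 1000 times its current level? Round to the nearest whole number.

At 3.3% it doubles every 70/3.3 ≈ 21.21 years.
Reaching 1000× takes log₂(1000) ≈ 9.97 doublings.
9.97 × 21.21 ≈ 211 years.

roughly 211 years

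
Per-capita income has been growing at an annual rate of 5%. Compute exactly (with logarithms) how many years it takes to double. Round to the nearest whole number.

14 years

t = ln(2) / ln(1 + 0.05) = 0.6931 / 0.048790 ≈ 14.21.
≈ 14 years.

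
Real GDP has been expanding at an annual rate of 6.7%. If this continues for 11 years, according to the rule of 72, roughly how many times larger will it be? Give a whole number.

At 6.7% one doubling takes ≈ 10.75 years; 11 years is 1 of them, so ×2.

2 times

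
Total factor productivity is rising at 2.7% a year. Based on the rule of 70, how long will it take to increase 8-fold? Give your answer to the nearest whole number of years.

One doubling takes 70/2.7 = 25.93 years.
Getting to 8× needs 3 doublings: 3 × 25.93 ≈ 78 years.

78 years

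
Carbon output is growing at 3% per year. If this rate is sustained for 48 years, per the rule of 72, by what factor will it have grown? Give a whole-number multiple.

72/3 ≈ 24.00 years per doubling.
48 years fits 2 doublings: 2^2 = 4.

about 4 times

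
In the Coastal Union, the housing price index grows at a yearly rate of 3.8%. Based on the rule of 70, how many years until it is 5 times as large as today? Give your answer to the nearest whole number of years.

around 43 years

At 3.8% it doubles every 70/3.8 ≈ 18.42 years.
5× is log₂ 5 ≈ 2.32 doublings, so ≈ 2.32 × 18.42 = 43 years.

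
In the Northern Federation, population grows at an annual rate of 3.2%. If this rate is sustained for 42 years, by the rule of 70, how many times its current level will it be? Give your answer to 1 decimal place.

Doubling time ≈ 70/3.2 = 21.88 years.
42 years / 21.88 ≈ 1.92 doublings → factor 2^1.92 ≈ 3.8.

3.8 times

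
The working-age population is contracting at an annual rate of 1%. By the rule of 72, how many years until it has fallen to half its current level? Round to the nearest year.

Falling at 1%, it halves about every 72/1 = 72.00 years.

about 72 years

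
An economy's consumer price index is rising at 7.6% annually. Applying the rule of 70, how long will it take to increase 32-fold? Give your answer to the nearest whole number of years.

approximately 46 years

Doubling time ≈ 70/7.6 = 9.21 years.
Getting to 32× needs 5 doublings: 5 × 9.21 ≈ 46 years.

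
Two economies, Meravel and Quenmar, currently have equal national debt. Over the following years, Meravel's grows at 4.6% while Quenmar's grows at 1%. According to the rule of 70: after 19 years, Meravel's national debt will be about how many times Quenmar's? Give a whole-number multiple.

Rate gap = 4.6% − 1% = 3.6 points.
The ratio doubles every 70/3.6 ≈ 19.44 years.
19/19.44 ≈ 0.98 doublings → ratio ≈ 2^0.98 ≈ 2.

≈ 2 times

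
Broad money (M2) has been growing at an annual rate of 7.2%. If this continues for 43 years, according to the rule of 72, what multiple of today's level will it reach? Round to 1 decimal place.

approximately 19.7 times

Doubling time ≈ 72/7.2 = 10.00 years.
43 years / 10.00 ≈ 4.30 doublings → factor 2^4.30 ≈ 19.7.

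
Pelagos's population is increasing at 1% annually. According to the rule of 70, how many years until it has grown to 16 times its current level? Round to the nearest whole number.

approximately 280 years

At 1% it doubles every 70/1 ≈ 70.00 years.
Getting to 16× needs 4 doublings: 4 × 70.00 ≈ 280 years.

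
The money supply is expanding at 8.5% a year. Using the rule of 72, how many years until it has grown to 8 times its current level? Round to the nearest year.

around 25 years

At 8.5% it doubles every 72/8.5 ≈ 8.47 years.
8 = 2^3, so 3 doublings → 25 years.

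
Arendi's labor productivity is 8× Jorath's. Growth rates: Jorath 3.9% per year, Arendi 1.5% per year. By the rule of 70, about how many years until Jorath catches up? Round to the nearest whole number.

roughly 88 years

What matters is the difference: 2.4 pp.
Rule of 70 on the gap: the ratio halves every 70/2.4 ≈ 29.17 years.
An 8× gap closes after 3 halvings: 3 × 29.17 ≈ 88 years.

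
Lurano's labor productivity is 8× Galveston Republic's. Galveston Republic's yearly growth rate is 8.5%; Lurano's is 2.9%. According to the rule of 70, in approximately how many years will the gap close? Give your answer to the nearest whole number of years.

What matters is the difference: 5.6 pp.
Rule of 70 on the gap: the ratio halves every 70/5.6 ≈ 12.50 years.
An 8× gap closes after 3 halvings: 3 × 12.50 ≈ 38 years.

about 38 years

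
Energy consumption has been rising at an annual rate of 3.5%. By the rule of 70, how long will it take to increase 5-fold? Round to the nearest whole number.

One doubling takes 70/3.5 = 20.00 years.
5× is log₂ 5 ≈ 2.32 doublings, so ≈ 2.32 × 20.00 = 46 years.

roughly 46 years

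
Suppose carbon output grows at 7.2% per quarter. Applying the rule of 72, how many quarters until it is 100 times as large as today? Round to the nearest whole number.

roughly 66 quarters

One doubling takes 72/7.2 = 10.00 quarters.
100× is log₂ 100 ≈ 6.64 doublings, so ≈ 6.64 × 10.00 = 66 quarters.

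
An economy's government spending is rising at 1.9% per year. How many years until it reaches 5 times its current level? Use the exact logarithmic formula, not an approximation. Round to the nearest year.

t = ln(5) / ln(1 + 0.019) = 1.6094 / 0.018822 ≈ 85.51.
≈ 86 years.

86 years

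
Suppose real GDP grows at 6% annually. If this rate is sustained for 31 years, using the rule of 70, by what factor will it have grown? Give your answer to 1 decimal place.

roughly 6.3 times

Doubles every ≈ 11.67 years (70/6).
31 years is 2.66 doublings; 2^2.66 ≈ 6.3×.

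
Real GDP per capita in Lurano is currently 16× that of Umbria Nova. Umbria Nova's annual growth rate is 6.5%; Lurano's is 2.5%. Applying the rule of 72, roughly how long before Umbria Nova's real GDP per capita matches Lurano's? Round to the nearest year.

approximately 72 years

The growth-rate gap is 6.5% − 2.5% = 4 percentage points.
So the ratio between them halves every 72/4 ≈ 18.00 years.
A 16× gap closes after 4 halvings: 4 × 18.00 ≈ 72 years.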